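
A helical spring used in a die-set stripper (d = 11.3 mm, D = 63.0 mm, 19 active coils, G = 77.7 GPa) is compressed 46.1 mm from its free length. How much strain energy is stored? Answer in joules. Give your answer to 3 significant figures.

k = Gd⁴/(8D³N_a) = (77.7×10³)(11.3⁴)/(8·63.0³·19) = 33.333 N/mm
U = ½kδ² = 0.5 × 33.333 × 46.1² = 35419 N·mm = 35.419 J

35.4 J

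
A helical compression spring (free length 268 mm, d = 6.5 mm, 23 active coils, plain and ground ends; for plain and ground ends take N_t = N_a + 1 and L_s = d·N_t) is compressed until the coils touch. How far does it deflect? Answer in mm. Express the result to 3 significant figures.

N_t = 24; L_s = 6.5·24 = 156 mm
δ_solid = L₀ − L_s = 268 − 156 = 112 mm

112 mm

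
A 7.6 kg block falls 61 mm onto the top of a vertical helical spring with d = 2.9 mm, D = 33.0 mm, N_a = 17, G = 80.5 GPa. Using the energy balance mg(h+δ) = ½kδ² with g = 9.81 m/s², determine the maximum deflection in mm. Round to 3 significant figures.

k = Gd⁴/(8D³N_a) = (80.5×10³)(2.9⁴)/(8·33.0³·17) = 1.1649 N/mm
W = mg = 7.6 × 9.81 = 74.556 N
½kδ² − Wδ − Wh = 0 → δ = (W + √(W² + 2kWh))/k
δ = (74.556 + √(5558.6 + 10596.2))/1.1649 = (74.556 + 127.1)/1.1649 = 173.1 mm

173 mm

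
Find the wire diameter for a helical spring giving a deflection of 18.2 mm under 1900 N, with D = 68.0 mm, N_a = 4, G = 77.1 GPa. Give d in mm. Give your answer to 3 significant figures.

Required rate k = F/δ = 1900/18.2 = 104.4 N/mm
d = (8D³N_a·k / G)^(1/4) = (8·68.0³·4·104.4 / (77.1×10³))^0.25
  = (13624)^0.25 = 10.8038 mm

10.8 mm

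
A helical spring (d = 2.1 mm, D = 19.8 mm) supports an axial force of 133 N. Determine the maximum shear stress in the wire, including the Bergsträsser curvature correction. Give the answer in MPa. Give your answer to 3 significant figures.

Spring index C = D/d = 19.8/2.1 = 9.4286
K_B = (4C+2)/(4C−3) = 39.714/34.714 = 1.1440
τ₀ = 8FD/(πd³) = 8·133·19.8/(π·2.1³) = 21067.2/29.094 = 724.1 MPa
τ_max = K·τ₀ = 1.1440 × 724.1 = 828.4 MPa

828 MPa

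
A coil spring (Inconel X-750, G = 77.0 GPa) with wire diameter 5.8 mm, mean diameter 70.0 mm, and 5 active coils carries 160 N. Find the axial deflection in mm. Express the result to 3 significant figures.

k = Gd⁴/(8D³N_a) = (77.0×10³)(5.8⁴)/(8·70.0³·5) = 6.3511 N/mm
δ = F/k = 160 / 6.3511 = 25.193 mm

25.2 mm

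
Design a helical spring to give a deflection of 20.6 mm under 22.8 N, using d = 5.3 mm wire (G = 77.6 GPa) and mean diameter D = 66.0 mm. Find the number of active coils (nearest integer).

Required rate k = F/δ = 22.8/20.6 = 1.1068 N/mm
N_a = Gd⁴/(8D³k) = (77.6×10³ × 5.3⁴)/(8 × 66.0³ × 1.1068)
    = 6.12301e+07 / 2.5456e+06 = 24.05 → 24 coils

24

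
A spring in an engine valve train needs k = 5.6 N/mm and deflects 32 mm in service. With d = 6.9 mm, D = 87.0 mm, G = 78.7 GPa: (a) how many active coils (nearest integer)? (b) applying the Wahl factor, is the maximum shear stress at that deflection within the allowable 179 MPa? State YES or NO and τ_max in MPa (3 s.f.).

N_a = Gd⁴/(8D³k) = (78.7×10³)(6.9⁴)/(8·87.0³·5.6) = 6.047 → N_a = 6
Actual rate k = Gd⁴/(8D³·6) = 5.6438 N/mm
Working load F = kδ = 5.6438·32 = 180.6 N
C = 87.0/6.9 = 12.6087; K_W = (4C−1)/(4C−4)+0.615/C = 1.1134
τ_max = K_W·8FD/(πd³) = 1.1134·121.8 = 135.61 MPa
τ_max ≤ 179 MPa → acceptable

(a) 6 coils; (b) YES, τ_max = 136 MPa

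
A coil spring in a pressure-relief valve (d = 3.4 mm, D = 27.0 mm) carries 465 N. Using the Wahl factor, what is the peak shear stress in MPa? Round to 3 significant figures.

Spring index C = D/d = 27.0/3.4 = 7.9412
K_W = (4C−1)/(4C−4) + 0.615/C = 30.765/27.765 + 0.0774 = 1.1855
τ₀ = 8FD/(πd³) = 8·465·27.0/(π·3.4³) = 100440/123.48 = 813.43 MPa
τ_max = K·τ₀ = 1.1855 × 813.43 = 964.32 MPa

964 MPa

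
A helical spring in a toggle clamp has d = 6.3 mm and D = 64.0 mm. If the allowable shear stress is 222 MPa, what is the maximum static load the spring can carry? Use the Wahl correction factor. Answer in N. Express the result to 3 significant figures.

298 N

C = D/d = 64.0/6.3 = 10.1587
K_W = (4C−1)/(4C−4) + 0.615/C = 39.635/36.635 + 0.0605 = 1.1424
τ_max = K·8FD/(πd³) → F_max = τ_allow·πd³/(8DK)
F_max = 222·π·6.3³/(8·64.0·1.1424) = 1.7439e+05/584.92 = 298.14 N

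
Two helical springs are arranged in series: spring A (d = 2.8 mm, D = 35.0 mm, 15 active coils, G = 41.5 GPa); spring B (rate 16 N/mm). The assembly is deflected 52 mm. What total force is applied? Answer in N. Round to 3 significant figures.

25.0 N

k_A = Gd⁴/(8D³N_a) = (41.5×10³)(2.8⁴)/(8·35.0³·15) = 0.49579 N/mm
Series: 1/k_eq = 1/0.49579 + 1/16 = 2.0795; k_eq = 0.48089 N/mm
F = k_eq·δ = 0.48089·52 = 25.006 N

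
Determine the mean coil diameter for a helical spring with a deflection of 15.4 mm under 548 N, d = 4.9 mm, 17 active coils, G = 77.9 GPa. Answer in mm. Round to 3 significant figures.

Required rate k = F/δ = 548/15.4 = 35.584 N/mm
D = (Gd⁴/(8N_a·k))^(1/3) = (77.9×10³·4.9⁴/(8·17·35.584))^(1/3)
  = (9279.47)^(1/3) = 21.0139 mm

21.0 mm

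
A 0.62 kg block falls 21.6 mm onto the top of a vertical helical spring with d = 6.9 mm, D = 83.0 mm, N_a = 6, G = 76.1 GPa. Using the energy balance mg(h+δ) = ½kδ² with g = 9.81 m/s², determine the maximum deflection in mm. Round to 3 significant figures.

k = Gd⁴/(8D³N_a) = (76.1×10³)(6.9⁴)/(8·83.0³·6) = 6.285 N/mm
W = mg = 0.62 × 9.81 = 6.0822 N
½kδ² − Wδ − Wh = 0 → δ = (W + √(W² + 2kWh))/k
δ = (6.0822 + √(36.993 + 1651.39))/6.285 = (6.0822 + 41.09)/6.285 = 7.5055 mm

7.51 mm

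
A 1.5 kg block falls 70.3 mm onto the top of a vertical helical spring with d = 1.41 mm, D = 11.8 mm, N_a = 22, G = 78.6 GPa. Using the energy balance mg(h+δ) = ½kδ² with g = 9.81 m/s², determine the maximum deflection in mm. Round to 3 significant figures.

k = Gd⁴/(8D³N_a) = (78.6×10³)(1.41⁴)/(8·11.8³·22) = 1.0743 N/mm
W = mg = 1.5 × 9.81 = 14.715 N
½kδ² − Wδ − Wh = 0 → δ = (W + √(W² + 2kWh))/k
δ = (14.715 + √(216.53 + 2222.73))/1.0743 = (14.715 + 49.389)/1.0743 = 59.668 mm

59.7 mm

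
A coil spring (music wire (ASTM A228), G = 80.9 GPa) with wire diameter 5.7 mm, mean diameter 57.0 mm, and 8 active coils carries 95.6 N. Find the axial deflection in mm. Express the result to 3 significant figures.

k = Gd⁴/(8D³N_a) = (80.9×10³)(5.7⁴)/(8·57.0³·8) = 7.2052 N/mm
δ = F/k = 95.6 / 7.2052 = 13.268 mm

13.3 mm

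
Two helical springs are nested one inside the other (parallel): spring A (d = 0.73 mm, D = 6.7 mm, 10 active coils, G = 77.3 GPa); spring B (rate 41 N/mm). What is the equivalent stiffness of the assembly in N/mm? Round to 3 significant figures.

k_A = Gd⁴/(8D³N_a) = (77.3×10³)(0.73⁴)/(8·6.7³·10) = 0.91234 N/mm
Parallel: k_eq = 0.91234 + 41 = 41.912 N/mm

41.9 N/mm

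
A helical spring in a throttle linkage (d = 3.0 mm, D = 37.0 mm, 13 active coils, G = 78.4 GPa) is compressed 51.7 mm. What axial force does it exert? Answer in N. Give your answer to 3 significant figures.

k = Gd⁴/(8D³N_a) = (78.4×10³)(3.0⁴)/(8·37.0³·13) = 1.2055 N/mm
F = k·δ = 1.2055 × 51.7 = 62.324 N

62.3 N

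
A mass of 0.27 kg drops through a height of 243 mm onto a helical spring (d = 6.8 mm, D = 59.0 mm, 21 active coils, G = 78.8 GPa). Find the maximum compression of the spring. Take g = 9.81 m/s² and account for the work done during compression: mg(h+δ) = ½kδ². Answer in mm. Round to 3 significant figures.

k = Gd⁴/(8D³N_a) = (78.8×10³)(6.8⁴)/(8·59.0³·21) = 4.8831 N/mm
W = mg = 0.27 × 9.81 = 2.6487 N
½kδ² − Wδ − Wh = 0 → δ = (W + √(W² + 2kWh))/k
δ = (2.6487 + √(7.0156 + 6285.87))/4.8831 = (2.6487 + 79.328)/4.8831 = 16.788 mm

16.8 mm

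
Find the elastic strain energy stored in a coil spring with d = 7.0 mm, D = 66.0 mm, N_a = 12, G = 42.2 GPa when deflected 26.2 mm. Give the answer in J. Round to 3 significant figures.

k = Gd⁴/(8D³N_a) = (42.2×10³)(7.0⁴)/(8·66.0³·12) = 3.6711 N/mm
U = ½kδ² = 0.5 × 3.6711 × 26.2² = 1260 N·mm = 1.26 J

1.26 J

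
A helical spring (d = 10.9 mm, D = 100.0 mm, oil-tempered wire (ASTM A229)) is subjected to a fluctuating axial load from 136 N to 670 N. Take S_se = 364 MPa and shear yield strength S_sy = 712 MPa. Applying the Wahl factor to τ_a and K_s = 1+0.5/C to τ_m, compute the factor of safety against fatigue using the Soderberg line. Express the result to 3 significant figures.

C = D/d = 100.0/10.9 = 9.1743; K_W = (4C−1)/(4C−4)+0.615/C = 1.1588; K_s = 1+0.5/C = 1.0545
F_a = (F_max−F_min)/2 = 267 N; F_m = (F_max+F_min)/2 = 403 N
τ_a = K_W·8F_aD/(πd³) = 1.1588 × 52.502 = 60.838 MPa
τ_m = K_s·8F_mD/(πd³) = 1.0545 × 79.244 = 83.563 MPa
Soderberg: 1/n_f = τ_a/S_se + τ_m/S_sy = 60.838/364 + 83.563/712 = 0.16714 + 0.11736 = 0.2845
n_f = 1/0.2845 = 3.515

3.51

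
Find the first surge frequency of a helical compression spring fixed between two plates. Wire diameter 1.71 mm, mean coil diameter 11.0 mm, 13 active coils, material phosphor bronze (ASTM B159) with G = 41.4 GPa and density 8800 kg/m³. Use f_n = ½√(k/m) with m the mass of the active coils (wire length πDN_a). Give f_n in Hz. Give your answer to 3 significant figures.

k = Gd⁴/(8D³N_a) = (41.4×10³)(1.71⁴)/(8·11.0³·13) = 2.5573 N/mm = 2557.3 N/m
Wire length L = πDN_a = π·11.0·13 = 449.25 mm
m = ρ·(πd²/4)·L = 8800 × 2.2966×10⁻⁶ m² × 0.44925 m = 0.0090793 kg
f_n = ½√(k/m) = 0.5·√(2557.3/0.0090793) = 0.5·√(2.8166e+05) = 265.36 Hz

265 Hz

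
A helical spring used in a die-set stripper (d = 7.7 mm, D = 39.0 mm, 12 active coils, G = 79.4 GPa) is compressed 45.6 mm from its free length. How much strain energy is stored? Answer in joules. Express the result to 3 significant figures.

51.0 J

k = Gd⁴/(8D³N_a) = (79.4×10³)(7.7⁴)/(8·39.0³·12) = 49.014 N/mm
U = ½kδ² = 0.5 × 49.014 × 45.6² = 50959 N·mm = 50.959 J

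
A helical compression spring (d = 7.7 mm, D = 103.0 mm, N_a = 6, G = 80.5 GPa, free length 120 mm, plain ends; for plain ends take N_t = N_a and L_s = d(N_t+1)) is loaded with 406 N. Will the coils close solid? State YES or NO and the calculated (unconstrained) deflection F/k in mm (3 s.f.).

k = Gd⁴/(8D³N_a) = (80.5×10³)(7.7⁴)/(8·103.0³·6) = 5.3952 N/mm
N_t = 6; L_s = 7.7·7 = 53.9 mm; δ_solid = L₀ − L_s = 120 − 53.9 = 66.1 mm
δ = F/k = 406/5.3952 = 75.252 mm
δ ≥ δ_solid → spring goes solid

YES, δ = 75.3 mm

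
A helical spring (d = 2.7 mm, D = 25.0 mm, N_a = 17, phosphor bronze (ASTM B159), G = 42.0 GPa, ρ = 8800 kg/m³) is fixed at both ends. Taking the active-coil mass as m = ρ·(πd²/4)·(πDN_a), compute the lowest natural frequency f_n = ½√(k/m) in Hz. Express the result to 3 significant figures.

k = Gd⁴/(8D³N_a) = (42.0×10³)(2.7⁴)/(8·25.0³·17) = 1.0504 N/mm = 1050.4 N/m
Wire length L = πDN_a = π·25.0·17 = 1335.2 mm
m = ρ·(πd²/4)·L = 8800 × 5.7256×10⁻⁶ m² × 1.3352 m = 0.067273 kg
f_n = ½√(k/m) = 0.5·√(1050.4/0.067273) = 0.5·√(15614) = 62.477 Hz

62.5 Hz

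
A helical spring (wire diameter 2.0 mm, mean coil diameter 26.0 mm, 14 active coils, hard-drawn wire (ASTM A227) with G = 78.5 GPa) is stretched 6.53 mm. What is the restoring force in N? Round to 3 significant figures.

4.17 N

k = Gd⁴/(8D³N_a) = (78.5×10³)(2.0⁴)/(8·26.0³·14) = 0.63805 N/mm
F = k·δ = 0.63805 × 6.53 = 4.1664 N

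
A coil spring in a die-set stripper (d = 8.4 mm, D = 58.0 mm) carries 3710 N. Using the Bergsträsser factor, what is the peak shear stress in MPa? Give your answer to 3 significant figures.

1110 MPa

Spring index C = D/d = 58.0/8.4 = 6.9048
K_B = (4C+2)/(4C−3) = 29.619/24.619 = 1.2031
τ₀ = 8FD/(πd³) = 8·3710·58.0/(π·8.4³) = 1.72144e+06/1862 = 924.49 MPa
τ_max = K·τ₀ = 1.2031 × 924.49 = 1112.3 MPa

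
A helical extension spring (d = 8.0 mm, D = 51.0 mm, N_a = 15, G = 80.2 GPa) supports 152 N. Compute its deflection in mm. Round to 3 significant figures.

k = Gd⁴/(8D³N_a) = (80.2×10³)(8.0⁴)/(8·51.0³·15) = 20.637 N/mm
δ = F/k = 152 / 20.637 = 7.3655 mm

7.37 mm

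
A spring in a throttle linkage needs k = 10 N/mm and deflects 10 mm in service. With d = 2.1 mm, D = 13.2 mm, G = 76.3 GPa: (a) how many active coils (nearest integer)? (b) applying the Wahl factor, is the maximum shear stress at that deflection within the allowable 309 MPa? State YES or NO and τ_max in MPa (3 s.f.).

N_a = Gd⁴/(8D³k) = (76.3×10³)(2.1⁴)/(8·13.2³·10) = 8.065 → N_a = 8
Actual rate k = Gd⁴/(8D³·8) = 10.081 N/mm
Working load F = kδ = 10.081·10 = 100.81 N
C = 13.2/2.1 = 6.2857; K_W = (4C−1)/(4C−4)+0.615/C = 1.2397
τ_max = K_W·8FD/(πd³) = 1.2397·365.89 = 453.61 MPa
τ_max > 309 MPa → exceeds allowable

(a) 8 coils; (b) NO, τ_max = 454 MPa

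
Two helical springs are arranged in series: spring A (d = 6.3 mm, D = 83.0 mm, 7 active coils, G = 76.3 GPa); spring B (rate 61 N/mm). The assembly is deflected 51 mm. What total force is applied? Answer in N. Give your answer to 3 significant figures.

k_A = Gd⁴/(8D³N_a) = (76.3×10³)(6.3⁴)/(8·83.0³·7) = 3.7537 N/mm
Series: 1/k_eq = 1/3.7537 + 1/61 = 0.28279; k_eq = 3.5361 N/mm
F = k_eq·δ = 3.5361·51 = 180.34 N

180 N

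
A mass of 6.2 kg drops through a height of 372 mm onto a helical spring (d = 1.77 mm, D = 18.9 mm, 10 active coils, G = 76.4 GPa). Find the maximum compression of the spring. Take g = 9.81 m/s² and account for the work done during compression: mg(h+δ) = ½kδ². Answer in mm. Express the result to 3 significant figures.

k = Gd⁴/(8D³N_a) = (76.4×10³)(1.77⁴)/(8·18.9³·10) = 1.3884 N/mm
W = mg = 6.2 × 9.81 = 60.822 N
½kδ² − Wδ − Wh = 0 → δ = (W + √(W² + 2kWh))/k
δ = (60.822 + √(3699.3 + 62826.8))/1.3884 = (60.822 + 257.93)/1.3884 = 229.58 mm

230 mm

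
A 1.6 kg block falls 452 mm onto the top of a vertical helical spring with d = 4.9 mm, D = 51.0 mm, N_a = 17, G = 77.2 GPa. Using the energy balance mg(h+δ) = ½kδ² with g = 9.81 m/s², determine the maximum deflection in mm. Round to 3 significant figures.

k = Gd⁴/(8D³N_a) = (77.2×10³)(4.9⁴)/(8·51.0³·17) = 2.4669 N/mm
W = mg = 1.6 × 9.81 = 15.696 N
½kδ² − Wδ − Wh = 0 → δ = (W + √(W² + 2kWh))/k
δ = (15.696 + √(246.36 + 35003.3))/2.4669 = (15.696 + 187.75)/2.4669 = 82.47 mm

82.5 mm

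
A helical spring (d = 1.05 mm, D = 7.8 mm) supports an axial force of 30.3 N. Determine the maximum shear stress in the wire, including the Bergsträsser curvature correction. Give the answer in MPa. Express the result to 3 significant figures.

Spring index C = D/d = 7.8/1.05 = 7.4286
K_B = (4C+2)/(4C−3) = 31.714/26.714 = 1.1872
τ₀ = 8FD/(πd³) = 8·30.3·7.8/(π·1.05³) = 1890.72/3.6368 = 519.89 MPa
τ_max = K·τ₀ = 1.1872 × 519.89 = 617.19 MPa

617 MPa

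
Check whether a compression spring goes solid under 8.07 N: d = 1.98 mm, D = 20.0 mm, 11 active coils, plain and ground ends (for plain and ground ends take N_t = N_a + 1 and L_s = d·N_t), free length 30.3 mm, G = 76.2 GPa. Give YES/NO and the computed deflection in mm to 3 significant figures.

NO, δ = 4.85 mm

k = Gd⁴/(8D³N_a) = (76.2×10³)(1.98⁴)/(8·20.0³·11) = 1.6636 N/mm
N_t = 12; L_s = 1.98·12 = 23.76 mm; δ_solid = L₀ − L_s = 30.3 − 23.76 = 6.54 mm
δ = F/k = 8.07/1.6636 = 4.851 mm
δ < δ_solid → spring does not go solid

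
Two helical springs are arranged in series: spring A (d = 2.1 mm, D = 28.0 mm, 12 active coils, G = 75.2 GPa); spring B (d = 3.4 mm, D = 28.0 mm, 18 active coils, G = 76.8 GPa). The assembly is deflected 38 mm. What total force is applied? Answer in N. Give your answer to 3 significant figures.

k_A = Gd⁴/(8D³N_a) = (75.2×10³)(2.1⁴)/(8·28.0³·12) = 0.69398 N/mm
k_B = Gd⁴/(8D³N_a) = (76.8×10³)(3.4⁴)/(8·28.0³·18) = 3.2467 N/mm
Series: 1/k_eq = 1/0.69398 + 1/3.2467 = 1.749; k_eq = 0.57177 N/mm
F = k_eq·δ = 0.57177·38 = 21.727 N

21.7 N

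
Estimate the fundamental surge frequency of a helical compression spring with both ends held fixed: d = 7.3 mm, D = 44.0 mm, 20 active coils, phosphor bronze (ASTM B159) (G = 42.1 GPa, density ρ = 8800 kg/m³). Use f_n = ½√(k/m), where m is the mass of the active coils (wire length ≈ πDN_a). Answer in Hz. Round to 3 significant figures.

46.4 Hz

k = Gd⁴/(8D³N_a) = (42.1×10³)(7.3⁴)/(8·44.0³·20) = 8.7719 N/mm = 8771.9 N/m
Wire length L = πDN_a = π·44.0·20 = 2764.6 mm
m = ρ·(πd²/4)·L = 8800 × 41.854×10⁻⁶ m² × 2.7646 m = 1.0182 kg
f_n = ½√(k/m) = 0.5·√(8771.9/1.0182) = 0.5·√(8614.8) = 46.408 Hz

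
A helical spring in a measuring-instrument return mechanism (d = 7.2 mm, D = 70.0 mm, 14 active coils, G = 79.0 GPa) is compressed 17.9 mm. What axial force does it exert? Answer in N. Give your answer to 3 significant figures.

k = Gd⁴/(8D³N_a) = (79.0×10³)(7.2⁴)/(8·70.0³·14) = 5.5264 N/mm
F = k·δ = 5.5264 × 17.9 = 98.923 N

98.9 N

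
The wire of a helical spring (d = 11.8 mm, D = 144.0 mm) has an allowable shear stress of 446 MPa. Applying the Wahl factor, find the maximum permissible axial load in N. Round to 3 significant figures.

1790 N

C = D/d = 144.0/11.8 = 12.2034
K_W = (4C−1)/(4C−4) + 0.615/C = 47.814/44.814 + 0.0504 = 1.1173
τ_max = K·8FD/(πd³) → F_max = τ_allow·πd³/(8DK)
F_max = 446·π·11.8³/(8·144.0·1.1173) = 2.3021e+06/1287.2 = 1788.5 N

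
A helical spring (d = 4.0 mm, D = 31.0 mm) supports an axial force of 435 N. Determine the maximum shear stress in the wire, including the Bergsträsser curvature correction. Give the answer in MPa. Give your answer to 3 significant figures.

Spring index C = D/d = 31.0/4.0 = 7.7500
K_B = (4C+2)/(4C−3) = 33.000/28.000 = 1.1786
τ₀ = 8FD/(πd³) = 8·435·31.0/(π·4.0³) = 107880/201.06 = 536.55 MPa
τ_max = K·τ₀ = 1.1786 × 536.55 = 632.36 MPa

632 MPa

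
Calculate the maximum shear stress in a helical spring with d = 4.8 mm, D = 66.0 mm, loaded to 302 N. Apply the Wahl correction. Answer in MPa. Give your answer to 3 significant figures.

Spring index C = D/d = 66.0/4.8 = 13.7500
K_W = (4C−1)/(4C−4) + 0.615/C = 54.000/51.000 + 0.0447 = 1.1036
τ₀ = 8FD/(πd³) = 8·302·66.0/(π·4.8³) = 159456/347.44 = 458.95 MPa
τ_max = K·τ₀ = 1.1036 × 458.95 = 506.48 MPa

506 MPa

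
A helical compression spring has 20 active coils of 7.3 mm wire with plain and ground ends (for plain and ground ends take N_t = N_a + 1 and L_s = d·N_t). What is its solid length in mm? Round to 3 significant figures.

153 mm

plain and ground ends: N_t = N_a + 1 = 20 + 1 = 21
L_s = d·N_t = 7.3 × 21 = 153.3 mm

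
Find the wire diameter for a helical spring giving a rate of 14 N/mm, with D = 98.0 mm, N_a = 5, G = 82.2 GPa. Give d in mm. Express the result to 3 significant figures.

8.95 mm

d = (8D³N_a·k / G)^(1/4) = (8·98.0³·5·14 / (82.2×10³))^0.25
  = (6412)^0.25 = 8.9485 mm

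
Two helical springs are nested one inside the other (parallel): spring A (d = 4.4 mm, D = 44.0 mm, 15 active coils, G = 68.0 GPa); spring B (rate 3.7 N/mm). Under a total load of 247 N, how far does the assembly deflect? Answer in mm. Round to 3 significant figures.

k_A = Gd⁴/(8D³N_a) = (68.0×10³)(4.4⁴)/(8·44.0³·15) = 2.4933 N/mm
Parallel: k_eq = 2.4933 + 3.7 = 6.1933 N/mm
δ = F/k_eq = 247/6.1933 = 39.882 mm

39.9 mm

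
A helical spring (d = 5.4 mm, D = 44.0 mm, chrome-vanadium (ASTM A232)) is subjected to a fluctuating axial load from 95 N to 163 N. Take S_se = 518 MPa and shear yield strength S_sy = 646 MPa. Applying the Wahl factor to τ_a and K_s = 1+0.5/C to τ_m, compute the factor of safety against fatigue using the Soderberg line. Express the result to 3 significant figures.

4.86

C = D/d = 44.0/5.4 = 8.1481; K_W = (4C−1)/(4C−4)+0.615/C = 1.1804; K_s = 1+0.5/C = 1.0614
F_a = (F_max−F_min)/2 = 34 N; F_m = (F_max+F_min)/2 = 129 N
τ_a = K_W·8F_aD/(πd³) = 1.1804 × 24.193 = 28.557 MPa
τ_m = K_s·8F_mD/(πd³) = 1.0614 × 91.791 = 97.424 MPa
Soderberg: 1/n_f = τ_a/S_se + τ_m/S_sy = 28.557/518 + 97.424/646 = 0.05513 + 0.15081 = 0.20594
n_f = 1/0.20594 = 4.856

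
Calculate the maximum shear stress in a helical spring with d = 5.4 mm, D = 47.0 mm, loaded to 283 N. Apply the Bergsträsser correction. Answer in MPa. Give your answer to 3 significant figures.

249 MPa

Spring index C = D/d = 47.0/5.4 = 8.7037
K_B = (4C+2)/(4C−3) = 36.815/31.815 = 1.1572
τ₀ = 8FD/(πd³) = 8·283·47.0/(π·5.4³) = 106408/494.69 = 215.1 MPa
τ_max = K·τ₀ = 1.1572 × 215.1 = 248.91 MPa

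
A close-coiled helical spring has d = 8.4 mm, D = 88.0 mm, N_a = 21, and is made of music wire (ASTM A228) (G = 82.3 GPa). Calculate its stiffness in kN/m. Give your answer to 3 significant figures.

3.58 kN/m

k = Gd⁴/(8D³N_a) = (82.3×10³ × 8.4⁴) / (8 × 88.0³ × 21)
  = 4.09748e+08 / 1.14487e+08 = 3.579 N/mm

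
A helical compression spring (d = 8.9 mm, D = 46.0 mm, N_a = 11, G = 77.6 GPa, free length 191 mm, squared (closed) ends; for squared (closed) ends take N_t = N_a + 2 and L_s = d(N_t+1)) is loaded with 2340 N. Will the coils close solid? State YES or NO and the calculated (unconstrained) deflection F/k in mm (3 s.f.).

k = Gd⁴/(8D³N_a) = (77.6×10³)(8.9⁴)/(8·46.0³·11) = 56.842 N/mm
N_t = 13; L_s = 8.9·14 = 124.6 mm; δ_solid = L₀ − L_s = 191 − 124.6 = 66.4 mm
δ = F/k = 2340/56.842 = 41.167 mm
δ < δ_solid → spring does not go solid

NO, δ = 41.2 mm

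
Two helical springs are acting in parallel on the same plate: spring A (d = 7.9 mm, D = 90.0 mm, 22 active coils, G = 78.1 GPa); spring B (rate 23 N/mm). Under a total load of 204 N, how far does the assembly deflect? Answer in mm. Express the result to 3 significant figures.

k_A = Gd⁴/(8D³N_a) = (78.1×10³)(7.9⁴)/(8·90.0³·22) = 2.3709 N/mm
Parallel: k_eq = 2.3709 + 23 = 25.371 N/mm
δ = F/k_eq = 204/25.371 = 8.0407 mm

8.04 mm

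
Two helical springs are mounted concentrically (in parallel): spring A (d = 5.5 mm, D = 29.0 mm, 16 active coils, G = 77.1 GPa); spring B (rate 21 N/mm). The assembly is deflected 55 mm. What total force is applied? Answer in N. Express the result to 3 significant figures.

2400 N

k_A = Gd⁴/(8D³N_a) = (77.1×10³)(5.5⁴)/(8·29.0³·16) = 22.6 N/mm
Parallel: k_eq = 22.6 + 21 = 43.6 N/mm
F = k_eq·δ = 43.6·55 = 2398 N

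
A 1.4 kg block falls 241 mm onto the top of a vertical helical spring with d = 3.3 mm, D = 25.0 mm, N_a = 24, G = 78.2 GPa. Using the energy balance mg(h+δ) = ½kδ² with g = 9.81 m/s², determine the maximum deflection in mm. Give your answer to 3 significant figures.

50.9 mm

k = Gd⁴/(8D³N_a) = (78.2×10³)(3.3⁴)/(8·25.0³·24) = 3.0913 N/mm
W = mg = 1.4 × 9.81 = 13.734 N
½kδ² − Wδ − Wh = 0 → δ = (W + √(W² + 2kWh))/k
δ = (13.734 + √(188.62 + 20463.8))/3.0913 = (13.734 + 143.71)/3.0913 = 50.931 mm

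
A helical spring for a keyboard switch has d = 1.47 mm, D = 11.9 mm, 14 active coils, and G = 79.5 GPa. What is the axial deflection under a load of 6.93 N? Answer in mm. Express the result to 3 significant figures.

3.52 mm

k = Gd⁴/(8D³N_a) = (79.5×10³)(1.47⁴)/(8·11.9³·14) = 1.9669 N/mm
δ = F/k = 6.93 / 1.9669 = 3.5233 mm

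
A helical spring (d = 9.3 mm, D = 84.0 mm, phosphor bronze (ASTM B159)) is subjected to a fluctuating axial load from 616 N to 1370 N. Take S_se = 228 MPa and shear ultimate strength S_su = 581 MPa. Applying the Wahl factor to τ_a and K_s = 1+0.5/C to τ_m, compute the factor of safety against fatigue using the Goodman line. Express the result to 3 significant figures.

1.01

C = D/d = 84.0/9.3 = 9.0323; K_W = (4C−1)/(4C−4)+0.615/C = 1.1615; K_s = 1+0.5/C = 1.0554
F_a = (F_max−F_min)/2 = 377 N; F_m = (F_max+F_min)/2 = 993 N
τ_a = K_W·8F_aD/(πd³) = 1.1615 × 100.26 = 116.44 MPa
τ_m = K_s·8F_mD/(πd³) = 1.0554 × 264.07 = 278.69 MPa
Goodman: 1/n_f = τ_a/S_se + τ_m/S_su = 116.44/228 + 278.69/581 = 0.51072 + 0.47967 = 0.99039
n_f = 1/0.99039 = 1.01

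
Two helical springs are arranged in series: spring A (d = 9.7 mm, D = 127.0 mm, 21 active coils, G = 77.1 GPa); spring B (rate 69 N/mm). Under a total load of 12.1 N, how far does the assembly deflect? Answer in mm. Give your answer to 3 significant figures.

6.28 mm

k_A = Gd⁴/(8D³N_a) = (77.1×10³)(9.7⁴)/(8·127.0³·21) = 1.9834 N/mm
Series: 1/k_eq = 1/1.9834 + 1/69 = 0.51867; k_eq = 1.928 N/mm
δ = F/k_eq = 12.1/1.928 = 6.2758 mm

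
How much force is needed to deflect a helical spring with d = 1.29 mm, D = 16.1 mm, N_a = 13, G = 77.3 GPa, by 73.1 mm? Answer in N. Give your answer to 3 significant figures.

36.1 N

k = Gd⁴/(8D³N_a) = (77.3×10³)(1.29⁴)/(8·16.1³·13) = 0.4932 N/mm
F = k·δ = 0.4932 × 73.1 = 36.053 N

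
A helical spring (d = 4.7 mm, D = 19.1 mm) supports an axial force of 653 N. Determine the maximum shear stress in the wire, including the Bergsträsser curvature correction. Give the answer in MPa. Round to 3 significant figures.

Spring index C = D/d = 19.1/4.7 = 4.0638
K_B = (4C+2)/(4C−3) = 18.255/13.255 = 1.3772
τ₀ = 8FD/(πd³) = 8·653·19.1/(π·4.7³) = 99778.4/326.17 = 305.91 MPa
τ_max = K·τ₀ = 1.3772 × 305.91 = 421.3 MPa

421 MPa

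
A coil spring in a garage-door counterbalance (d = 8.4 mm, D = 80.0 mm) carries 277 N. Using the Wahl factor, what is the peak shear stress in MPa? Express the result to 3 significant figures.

Spring index C = D/d = 80.0/8.4 = 9.5238
K_W = (4C−1)/(4C−4) + 0.615/C = 37.095/34.095 + 0.0646 = 1.1526
τ₀ = 8FD/(πd³) = 8·277·80.0/(π·8.4³) = 177280/1862 = 95.208 MPa
τ_max = K·τ₀ = 1.1526 × 95.208 = 109.73 MPa

110 MPa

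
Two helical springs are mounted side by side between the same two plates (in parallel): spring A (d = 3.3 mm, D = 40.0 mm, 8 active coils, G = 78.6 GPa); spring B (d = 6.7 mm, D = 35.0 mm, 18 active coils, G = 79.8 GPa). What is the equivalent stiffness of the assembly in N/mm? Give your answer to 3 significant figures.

k_A = Gd⁴/(8D³N_a) = (78.6×10³)(3.3⁴)/(8·40.0³·8) = 2.2757 N/mm
k_B = Gd⁴/(8D³N_a) = (79.8×10³)(6.7⁴)/(8·35.0³·18) = 26.046 N/mm
Parallel: k_eq = 2.2757 + 26.046 = 28.321 N/mm

28.3 N/mm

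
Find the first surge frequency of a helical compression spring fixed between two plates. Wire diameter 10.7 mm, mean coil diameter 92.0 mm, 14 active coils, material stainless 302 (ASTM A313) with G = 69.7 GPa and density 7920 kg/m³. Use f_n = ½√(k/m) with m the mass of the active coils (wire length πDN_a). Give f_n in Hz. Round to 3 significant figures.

30.1 Hz

k = Gd⁴/(8D³N_a) = (69.7×10³)(10.7⁴)/(8·92.0³·14) = 10.476 N/mm = 10476 N/m
Wire length L = πDN_a = π·92.0·14 = 4046.4 mm
m = ρ·(πd²/4)·L = 7920 × 89.92×10⁻⁶ m² × 4.0464 m = 2.8817 kg
f_n = ½√(k/m) = 0.5·√(10476/2.8817) = 0.5·√(3635.3) = 30.147 Hz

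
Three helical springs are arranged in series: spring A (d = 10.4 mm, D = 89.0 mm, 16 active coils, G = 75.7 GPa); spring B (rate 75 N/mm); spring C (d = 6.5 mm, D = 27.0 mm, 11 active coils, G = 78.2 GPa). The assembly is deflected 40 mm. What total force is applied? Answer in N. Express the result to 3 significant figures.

k_A = Gd⁴/(8D³N_a) = (75.7×10³)(10.4⁴)/(8·89.0³·16) = 9.8141 N/mm
k_C = Gd⁴/(8D³N_a) = (78.2×10³)(6.5⁴)/(8·27.0³·11) = 80.591 N/mm
Series: 1/k_eq = 1/9.8141 + 1/75 + 1/80.591 = 0.12764; k_eq = 7.8348 N/mm
F = k_eq·δ = 7.8348·40 = 313.39 N

313 N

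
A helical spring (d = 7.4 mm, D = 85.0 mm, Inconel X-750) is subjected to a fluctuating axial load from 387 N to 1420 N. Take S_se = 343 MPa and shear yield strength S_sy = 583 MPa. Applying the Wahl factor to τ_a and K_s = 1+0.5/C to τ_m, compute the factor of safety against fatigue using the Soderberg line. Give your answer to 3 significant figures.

0.565

C = D/d = 85.0/7.4 = 11.4865; K_W = (4C−1)/(4C−4)+0.615/C = 1.1251; K_s = 1+0.5/C = 1.0435
F_a = (F_max−F_min)/2 = 516.5 N; F_m = (F_max+F_min)/2 = 903.5 N
τ_a = K_W·8F_aD/(πd³) = 1.1251 × 275.89 = 310.39 MPa
τ_m = K_s·8F_mD/(πd³) = 1.0435 × 482.61 = 503.61 MPa
Soderberg: 1/n_f = τ_a/S_se + τ_m/S_sy = 310.39/343 + 503.61/583 = 0.90493 + 0.86383 = 1.7688
n_f = 1/1.7688 = 0.5654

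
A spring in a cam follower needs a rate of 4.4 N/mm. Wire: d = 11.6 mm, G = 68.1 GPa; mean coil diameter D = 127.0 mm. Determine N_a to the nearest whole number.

17

N_a = Gd⁴/(8D³k) = (68.1×10³ × 11.6⁴)/(8 × 127.0³ × 4.4)
    = 1.23305e+09 / 7.21031e+07 = 17.1 → 17 coils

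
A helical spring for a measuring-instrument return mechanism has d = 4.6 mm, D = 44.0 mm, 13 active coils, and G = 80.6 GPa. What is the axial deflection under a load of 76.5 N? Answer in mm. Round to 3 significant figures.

18.8 mm

k = Gd⁴/(8D³N_a) = (80.6×10³)(4.6⁴)/(8·44.0³·13) = 4.0736 N/mm
δ = F/k = 76.5 / 4.0736 = 18.78 mm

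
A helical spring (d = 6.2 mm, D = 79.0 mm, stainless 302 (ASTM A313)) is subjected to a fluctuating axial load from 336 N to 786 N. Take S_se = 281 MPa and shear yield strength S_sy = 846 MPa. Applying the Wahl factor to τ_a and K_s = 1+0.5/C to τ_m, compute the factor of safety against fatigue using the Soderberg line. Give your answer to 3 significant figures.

0.750

C = D/d = 79.0/6.2 = 12.7419; K_W = (4C−1)/(4C−4)+0.615/C = 1.1121; K_s = 1+0.5/C = 1.0392
F_a = (F_max−F_min)/2 = 225 N; F_m = (F_max+F_min)/2 = 561 N
τ_a = K_W·8F_aD/(πd³) = 1.1121 × 189.92 = 211.22 MPa
τ_m = K_s·8F_mD/(πd³) = 1.0392 × 473.54 = 492.12 MPa
Soderberg: 1/n_f = τ_a/S_se + τ_m/S_sy = 211.22/281 + 492.12/846 = 0.75167 + 0.58170 = 1.3334
n_f = 1/1.3334 = 0.75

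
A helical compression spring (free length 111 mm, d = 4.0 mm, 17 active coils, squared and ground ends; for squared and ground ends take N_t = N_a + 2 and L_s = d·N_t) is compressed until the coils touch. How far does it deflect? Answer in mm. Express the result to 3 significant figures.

N_t = 19; L_s = 4.0·19 = 76 mm
δ_solid = L₀ − L_s = 111 − 76 = 35 mm

35.0 mm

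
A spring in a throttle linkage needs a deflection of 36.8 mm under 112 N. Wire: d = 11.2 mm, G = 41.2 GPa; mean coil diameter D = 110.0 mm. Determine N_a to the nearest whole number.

Required rate k = F/δ = 112/36.8 = 3.0435 N/mm
N_a = Gd⁴/(8D³k) = (41.2×10³ × 11.2⁴)/(8 × 110.0³ × 3.0435)
    = 6.4829e+08 / 3.2407e+07 = 20 → 20 coils

20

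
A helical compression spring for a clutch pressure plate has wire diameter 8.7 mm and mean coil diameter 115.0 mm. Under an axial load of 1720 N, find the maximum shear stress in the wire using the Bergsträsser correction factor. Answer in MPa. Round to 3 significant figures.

Spring index C = D/d = 115.0/8.7 = 13.2184
K_B = (4C+2)/(4C−3) = 54.874/49.874 = 1.1003
τ₀ = 8FD/(πd³) = 8·1720·115.0/(π·8.7³) = 1.5824e+06/2068.7 = 764.91 MPa
τ_max = K·τ₀ = 1.1003 × 764.91 = 841.59 MPa

842 MPa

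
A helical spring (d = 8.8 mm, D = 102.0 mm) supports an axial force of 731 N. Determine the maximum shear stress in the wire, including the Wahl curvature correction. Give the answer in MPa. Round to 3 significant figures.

313 MPa

Spring index C = D/d = 102.0/8.8 = 11.5909
K_W = (4C−1)/(4C−4) + 0.615/C = 45.364/42.364 + 0.0531 = 1.1239
τ₀ = 8FD/(πd³) = 8·731·102.0/(π·8.8³) = 596496/2140.9 = 278.62 MPa
τ_max = K·τ₀ = 1.1239 × 278.62 = 313.13 MPa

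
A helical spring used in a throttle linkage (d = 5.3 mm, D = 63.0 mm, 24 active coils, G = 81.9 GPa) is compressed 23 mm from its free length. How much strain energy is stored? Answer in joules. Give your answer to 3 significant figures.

k = Gd⁴/(8D³N_a) = (81.9×10³)(5.3⁴)/(8·63.0³·24) = 1.3461 N/mm
U = ½kδ² = 0.5 × 1.3461 × 23² = 356.03 N·mm = 0.35603 J

0.356 J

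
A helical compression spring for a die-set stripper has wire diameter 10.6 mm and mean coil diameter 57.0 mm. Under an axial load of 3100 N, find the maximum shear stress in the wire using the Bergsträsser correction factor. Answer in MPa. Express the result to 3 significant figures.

Spring index C = D/d = 57.0/10.6 = 5.3774
K_B = (4C+2)/(4C−3) = 23.509/18.509 = 1.2701
τ₀ = 8FD/(πd³) = 8·3100·57.0/(π·10.6³) = 1.4136e+06/3741.7 = 377.8 MPa
τ_max = K·τ₀ = 1.2701 × 377.8 = 479.85 MPa

480 MPa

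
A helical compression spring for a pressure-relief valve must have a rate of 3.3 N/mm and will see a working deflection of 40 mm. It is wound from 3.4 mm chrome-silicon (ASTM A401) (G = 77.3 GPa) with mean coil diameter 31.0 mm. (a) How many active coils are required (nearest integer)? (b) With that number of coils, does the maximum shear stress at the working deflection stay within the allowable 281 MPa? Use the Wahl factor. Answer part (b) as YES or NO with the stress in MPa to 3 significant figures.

(a) 13 coils; (b) NO, τ_max = 311 MPa

N_a = Gd⁴/(8D³k) = (77.3×10³)(3.4⁴)/(8·31.0³·3.3) = 13.13 → N_a = 13
Actual rate k = Gd⁴/(8D³·13) = 3.3341 N/mm
Working load F = kδ = 3.3341·40 = 133.36 N
C = 31.0/3.4 = 9.1176; K_W = (4C−1)/(4C−4)+0.615/C = 1.1598
τ_max = K_W·8FD/(πd³) = 1.1598·267.86 = 310.67 MPa
τ_max > 281 MPa → exceeds allowable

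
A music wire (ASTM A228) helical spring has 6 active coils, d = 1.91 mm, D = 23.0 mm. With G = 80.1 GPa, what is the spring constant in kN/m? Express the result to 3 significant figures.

1.83 kN/m

k = Gd⁴/(8D³N_a) = (80.1×10³ × 1.91⁴) / (8 × 23.0³ × 6)
  = 1.06602e+06 / 584016 = 1.8253 N/mm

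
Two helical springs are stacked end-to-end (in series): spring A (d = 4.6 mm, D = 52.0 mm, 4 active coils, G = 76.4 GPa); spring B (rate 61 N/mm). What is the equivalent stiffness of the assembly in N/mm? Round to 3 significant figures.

k_A = Gd⁴/(8D³N_a) = (76.4×10³)(4.6⁴)/(8·52.0³·4) = 7.6026 N/mm
Series: 1/k_eq = 1/7.6026 + 1/61 = 0.14793; k_eq = 6.7601 N/mm

6.76 N/mm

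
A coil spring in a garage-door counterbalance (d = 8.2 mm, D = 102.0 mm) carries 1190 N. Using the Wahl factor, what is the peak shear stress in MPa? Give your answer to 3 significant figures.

625 MPa

Spring index C = D/d = 102.0/8.2 = 12.4390
K_W = (4C−1)/(4C−4) + 0.615/C = 48.756/45.756 + 0.0494 = 1.1150
τ₀ = 8FD/(πd³) = 8·1190·102.0/(π·8.2³) = 971040/1732.2 = 560.59 MPa
τ_max = K·τ₀ = 1.1150 × 560.59 = 625.06 MPa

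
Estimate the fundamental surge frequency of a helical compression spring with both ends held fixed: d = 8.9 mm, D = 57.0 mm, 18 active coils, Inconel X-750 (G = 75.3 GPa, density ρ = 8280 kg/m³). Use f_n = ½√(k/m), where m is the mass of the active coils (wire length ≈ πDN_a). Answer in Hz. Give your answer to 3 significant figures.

51.6 Hz

k = Gd⁴/(8D³N_a) = (75.3×10³)(8.9⁴)/(8·57.0³·18) = 17.716 N/mm = 17716 N/m
Wire length L = πDN_a = π·57.0·18 = 3223.3 mm
m = ρ·(πd²/4)·L = 8280 × 62.211×10⁻⁶ m² × 3.2233 m = 1.6603 kg
f_n = ½√(k/m) = 0.5·√(17716/1.6603) = 0.5·√(10670) = 51.648 Hz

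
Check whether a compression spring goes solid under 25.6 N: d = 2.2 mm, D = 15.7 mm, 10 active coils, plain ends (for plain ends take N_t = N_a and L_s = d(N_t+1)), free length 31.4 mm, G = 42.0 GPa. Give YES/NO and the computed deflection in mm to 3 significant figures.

YES, δ = 8.06 mm

k = Gd⁴/(8D³N_a) = (42.0×10³)(2.2⁴)/(8·15.7³·10) = 3.178 N/mm
N_t = 10; L_s = 2.2·11 = 24.2 mm; δ_solid = L₀ − L_s = 31.4 − 24.2 = 7.2 mm
δ = F/k = 25.6/3.178 = 8.0554 mm
δ ≥ δ_solid → spring goes solid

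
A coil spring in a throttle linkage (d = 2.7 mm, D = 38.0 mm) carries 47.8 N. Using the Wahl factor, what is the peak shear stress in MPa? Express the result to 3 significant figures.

Spring index C = D/d = 38.0/2.7 = 14.0741
K_W = (4C−1)/(4C−4) + 0.615/C = 55.296/52.296 + 0.0437 = 1.1011
τ₀ = 8FD/(πd³) = 8·47.8·38.0/(π·2.7³) = 14531.2/61.836 = 235 MPa
τ_max = K·τ₀ = 1.1011 × 235 = 258.75 MPa

259 MPa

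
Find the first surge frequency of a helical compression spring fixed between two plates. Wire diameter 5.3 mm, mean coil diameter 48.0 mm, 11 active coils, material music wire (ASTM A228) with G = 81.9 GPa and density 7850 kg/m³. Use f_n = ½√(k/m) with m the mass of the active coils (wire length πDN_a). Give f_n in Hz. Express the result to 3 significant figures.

76.0 Hz

k = Gd⁴/(8D³N_a) = (81.9×10³)(5.3⁴)/(8·48.0³·11) = 6.6402 N/mm = 6640.2 N/m
Wire length L = πDN_a = π·48.0·11 = 1658.8 mm
m = ρ·(πd²/4)·L = 7850 × 22.062×10⁻⁶ m² × 1.6588 m = 0.28727 kg
f_n = ½√(k/m) = 0.5·√(6640.2/0.28727) = 0.5·√(23115) = 76.017 Hz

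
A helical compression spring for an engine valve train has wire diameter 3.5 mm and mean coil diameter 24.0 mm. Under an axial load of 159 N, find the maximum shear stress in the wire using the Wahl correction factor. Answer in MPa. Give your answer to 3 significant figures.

Spring index C = D/d = 24.0/3.5 = 6.8571
K_W = (4C−1)/(4C−4) + 0.615/C = 26.429/23.429 + 0.0897 = 1.2177
τ₀ = 8FD/(πd³) = 8·159·24.0/(π·3.5³) = 30528/134.7 = 226.64 MPa
τ_max = K·τ₀ = 1.2177 × 226.64 = 275.99 MPa

276 MPa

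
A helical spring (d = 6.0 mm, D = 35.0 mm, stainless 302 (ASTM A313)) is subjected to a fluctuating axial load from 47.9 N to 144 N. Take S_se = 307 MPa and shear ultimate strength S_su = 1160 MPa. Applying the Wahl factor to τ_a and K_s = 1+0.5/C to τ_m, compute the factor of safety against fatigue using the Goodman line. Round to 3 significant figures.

8.44

C = D/d = 35.0/6.0 = 5.8333; K_W = (4C−1)/(4C−4)+0.615/C = 1.2606; K_s = 1+0.5/C = 1.0857
F_a = (F_max−F_min)/2 = 48.05 N; F_m = (F_max+F_min)/2 = 95.95 N
τ_a = K_W·8F_aD/(πd³) = 1.2606 × 19.827 = 24.993 MPa
τ_m = K_s·8F_mD/(πd³) = 1.0857 × 39.591 = 42.985 MPa
Goodman: 1/n_f = τ_a/S_se + τ_m/S_su = 24.993/307 + 42.985/1160 = 0.08141 + 0.03706 = 0.11847
n_f = 1/0.11847 = 8.441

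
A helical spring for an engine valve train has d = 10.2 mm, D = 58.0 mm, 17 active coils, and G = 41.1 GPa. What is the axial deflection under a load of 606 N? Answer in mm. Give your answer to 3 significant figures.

36.1 mm

k = Gd⁴/(8D³N_a) = (41.1×10³)(10.2⁴)/(8·58.0³·17) = 16.766 N/mm
δ = F/k = 606 / 16.766 = 36.145 mm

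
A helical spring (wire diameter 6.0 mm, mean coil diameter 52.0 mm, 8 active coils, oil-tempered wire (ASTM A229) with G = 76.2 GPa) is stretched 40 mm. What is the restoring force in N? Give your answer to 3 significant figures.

439 N

k = Gd⁴/(8D³N_a) = (76.2×10³)(6.0⁴)/(8·52.0³·8) = 10.974 N/mm
F = k·δ = 10.974 × 40 = 438.97 N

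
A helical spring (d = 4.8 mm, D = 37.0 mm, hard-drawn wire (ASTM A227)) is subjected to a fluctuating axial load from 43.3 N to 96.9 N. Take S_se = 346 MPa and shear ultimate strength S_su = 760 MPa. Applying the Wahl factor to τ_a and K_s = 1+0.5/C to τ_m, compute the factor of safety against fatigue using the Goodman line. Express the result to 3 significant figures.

C = D/d = 37.0/4.8 = 7.7083; K_W = (4C−1)/(4C−4)+0.615/C = 1.1916; K_s = 1+0.5/C = 1.0649
F_a = (F_max−F_min)/2 = 26.8 N; F_m = (F_max+F_min)/2 = 70.1 N
τ_a = K_W·8F_aD/(πd³) = 1.1916 × 22.832 = 27.207 MPa
τ_m = K_s·8F_mD/(πd³) = 1.0649 × 59.722 = 63.596 MPa
Goodman: 1/n_f = τ_a/S_se + τ_m/S_su = 27.207/346 + 63.596/760 = 0.07863 + 0.08368 = 0.16231
n_f = 1/0.16231 = 6.161

6.16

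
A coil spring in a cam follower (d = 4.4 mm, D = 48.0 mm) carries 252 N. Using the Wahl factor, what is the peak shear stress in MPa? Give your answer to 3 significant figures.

409 MPa

Spring index C = D/d = 48.0/4.4 = 10.9091
K_W = (4C−1)/(4C−4) + 0.615/C = 42.636/39.636 + 0.0564 = 1.1321
τ₀ = 8FD/(πd³) = 8·252·48.0/(π·4.4³) = 96768/267.61 = 361.6 MPa
τ_max = K·τ₀ = 1.1321 × 361.6 = 409.35 MPa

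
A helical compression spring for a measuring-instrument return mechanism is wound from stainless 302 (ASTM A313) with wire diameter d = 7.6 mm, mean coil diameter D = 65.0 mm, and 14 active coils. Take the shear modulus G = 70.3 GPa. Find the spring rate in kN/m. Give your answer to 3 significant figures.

k = Gd⁴/(8D³N_a) = (70.3×10³ × 7.6⁴) / (8 × 65.0³ × 14)
  = 2.34536e+08 / 3.0758e+07 = 7.6252 N/mm

7.63 kN/m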